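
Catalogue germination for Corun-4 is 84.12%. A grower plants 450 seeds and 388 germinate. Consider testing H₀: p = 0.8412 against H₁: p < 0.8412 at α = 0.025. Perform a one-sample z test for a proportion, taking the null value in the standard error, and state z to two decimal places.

z = 1.22

p̂ = 388/450 ≈ 0.8622.
Standard error under H₀: √(0.8412×0.1588/450) = 0.0172.
z = (0.8622 − 0.8412)/0.0172 = 0.0210/0.0172 = 1.22.
p-value = P(Z < 1.220) ≈ 0.8888; since p > α = 0.025, fail to reject H₀.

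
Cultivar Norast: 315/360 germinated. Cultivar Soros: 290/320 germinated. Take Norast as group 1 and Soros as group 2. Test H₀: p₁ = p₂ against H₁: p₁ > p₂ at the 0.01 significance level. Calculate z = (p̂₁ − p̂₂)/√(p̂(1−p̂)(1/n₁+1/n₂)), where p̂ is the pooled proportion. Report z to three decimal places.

z = -1.298

p̂₁ = 315/360 = 0.87500, p̂₂ = 290/320 = 0.90625.
Pooled p̂ = (315+290)/(360+320) = 605/680 = 0.88971.
SE = √(p̂(1−p̂)(1/n₁+1/n₂)) = √(0.88971·0.11029·0.00590278) = √(0.000579236) = 0.02407.
z = (0.87500 − 0.90625)/0.02407 = -0.03125/0.02407 = -1.298.
p-value = P(Z > -1.298) ≈ 0.9029; since p > α = 0.01, fail to reject H₀.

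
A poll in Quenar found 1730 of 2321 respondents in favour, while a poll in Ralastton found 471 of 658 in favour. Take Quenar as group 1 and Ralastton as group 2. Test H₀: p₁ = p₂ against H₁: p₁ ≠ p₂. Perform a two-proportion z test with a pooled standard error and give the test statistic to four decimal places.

p̂₁ = 1730/2321 ≈ 0.745368, p̂₂ = 471/658 ≈ 0.715805.
Pooled p̂ = (1730+471)/(2321+658) = 2201/2979 = 0.738839.
SE = √(p̂(1−p̂)(1/n₁+1/n₂)) = √(0.738839·0.261161·0.00195061) = √(0.000376381) = 0.019401.
z = (0.745368 − 0.715805)/0.019401 = 0.029563/0.019401 = 1.5238.
p-value = 2·P(Z > 1.524) ≈ 0.1276.

z = 1.5238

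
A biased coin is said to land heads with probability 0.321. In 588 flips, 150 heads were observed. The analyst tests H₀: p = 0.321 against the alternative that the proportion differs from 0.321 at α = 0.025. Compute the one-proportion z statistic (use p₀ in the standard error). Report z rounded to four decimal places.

p̂ = 150/588 ≈ 0.255102.
Under H₀, SE = √(0.321·0.679/588) = √(0.000370679) = 0.019253.
z = (0.255102 − 0.321)/0.019253 = -0.065898/0.019253 = -3.4227.
p-value = 2·P(Z > 3.423) ≈ 0.0006, so at α = 0.025 we reject H₀.

z = -3.4227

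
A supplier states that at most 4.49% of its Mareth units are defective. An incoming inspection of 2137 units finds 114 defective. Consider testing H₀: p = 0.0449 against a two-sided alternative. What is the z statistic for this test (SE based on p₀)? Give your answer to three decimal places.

z = 1.885

p̂ = 114/2137 = 0.053346.
SE = √(p₀(1−p₀)/n) = √(0.042884/2137) = 0.004480.
z = (0.053346 − 0.0449)/0.004480 = 0.008446/0.004480 = 1.885.
Two-sided p-value ≈ 2·Φ(−1.885) = 0.0594.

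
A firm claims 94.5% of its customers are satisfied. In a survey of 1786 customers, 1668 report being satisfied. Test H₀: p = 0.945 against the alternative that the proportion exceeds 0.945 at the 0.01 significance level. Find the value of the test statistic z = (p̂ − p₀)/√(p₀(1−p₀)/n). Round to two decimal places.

z = -2.05

p̂ = 1668/1786 ≈ 0.93393.
Standard error under H₀: √(0.945×0.055/1786) = 0.00539.
z = (0.93393 − 0.945)/0.00539 = -0.01107/0.00539 = -2.05.
p-value = P(Z > -2.052) ≈ 0.9799; since p > α = 0.01, fail to reject H₀.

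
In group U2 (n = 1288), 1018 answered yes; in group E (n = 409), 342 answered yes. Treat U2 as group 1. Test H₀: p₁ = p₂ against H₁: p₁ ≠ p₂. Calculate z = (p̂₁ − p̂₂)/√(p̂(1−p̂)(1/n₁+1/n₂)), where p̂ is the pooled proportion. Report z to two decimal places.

p̂₁ = 1018/1288 = 0.79037, p̂₂ = 342/409 = 0.83619.
Pooled p̂ = (1018+342)/(1288+409) = 1360/1697 = 0.80141.
SE = √(0.159149 × 0.00322139) = 0.02264.
z = (0.79037 − 0.83619)/0.02264 = -0.04582/0.02264 = -2.02.

z = -2.02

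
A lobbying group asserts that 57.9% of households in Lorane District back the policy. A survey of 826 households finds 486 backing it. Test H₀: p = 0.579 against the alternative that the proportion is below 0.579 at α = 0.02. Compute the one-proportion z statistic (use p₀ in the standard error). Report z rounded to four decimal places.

p̂ = 486/826 = 0.588378.
Standard error under H₀: √(0.579×0.421/826) = 0.017179.
z = (0.588378 − 0.579)/0.017179 = 0.009378/0.017179 = 0.5459.
p-value = P(Z < 0.546) ≈ 0.7074; since p > α = 0.02, fail to reject H₀.

z = 0.5459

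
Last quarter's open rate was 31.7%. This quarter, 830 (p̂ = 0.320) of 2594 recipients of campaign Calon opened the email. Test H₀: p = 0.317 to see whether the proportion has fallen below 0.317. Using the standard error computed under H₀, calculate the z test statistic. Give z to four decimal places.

p̂ = 830/2594 = 0.319969.
SE = √(p₀(1−p₀)/n) = √(0.21651/2594) = 0.009136.
z = (0.319969 − 0.317)/0.009136 = 0.002969/0.009136 = 0.3250.
p-value = P(Z < 0.325) ≈ 0.6274.

z = 0.3250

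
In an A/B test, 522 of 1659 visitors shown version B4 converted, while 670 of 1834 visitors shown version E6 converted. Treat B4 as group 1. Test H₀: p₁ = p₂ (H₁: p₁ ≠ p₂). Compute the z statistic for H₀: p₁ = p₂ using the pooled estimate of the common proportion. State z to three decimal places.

z = -3.154

p̂₁ = 522/1659 = 0.314647, p̂₂ = 670/1834 = 0.365322.
Pooled p̂ = (522+670)/(1659+1834) = 1192/3493 = 0.341254.
SE = √(p̂(1−p̂)(1/n₁+1/n₂)) = √(0.341254·0.658746·0.00114803) = √(0.000258077) = 0.016065.
z = (0.314647 − 0.365322)/0.016065 = -0.050675/0.016065 = -3.154.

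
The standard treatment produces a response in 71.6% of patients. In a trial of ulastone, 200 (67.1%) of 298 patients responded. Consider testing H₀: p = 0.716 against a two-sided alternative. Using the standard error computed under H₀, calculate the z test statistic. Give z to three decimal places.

z = -1.717

p̂ = 200/298 = 0.67114.
SE = √(p₀(1−p₀)/n) = √(0.20334/298) = 0.02612.
z = (0.67114 − 0.716)/0.02612 = -0.04486/0.02612 = -1.717.
p-value = 2·P(Z > 1.717) ≈ 0.0859.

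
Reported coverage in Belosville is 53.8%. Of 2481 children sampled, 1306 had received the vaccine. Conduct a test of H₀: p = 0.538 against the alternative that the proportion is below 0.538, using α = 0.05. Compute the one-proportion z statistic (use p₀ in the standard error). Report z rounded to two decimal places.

z = -1.16

p̂ = 1306/2481 ≈ 0.5264.
Standard error under H₀: √(0.538×0.462/2481) = 0.0100.
z = (0.5264 − 0.538)/0.0100 = -0.0116/0.0100 = -1.16.
p-value = P(Z < -1.159) ≈ 0.1233; since p > α = 0.05, fail to reject H₀.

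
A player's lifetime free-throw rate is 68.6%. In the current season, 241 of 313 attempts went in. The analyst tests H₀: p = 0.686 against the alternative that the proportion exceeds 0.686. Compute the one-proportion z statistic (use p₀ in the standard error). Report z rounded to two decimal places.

p̂ = 241/313 ≈ 0.76997.
SE = √(p₀(1−p₀)/n) = √(0.2154/313) = 0.02623.
z = (0.76997 − 0.686)/0.02623 = 0.08397/0.02623 = 3.20.

z = 3.20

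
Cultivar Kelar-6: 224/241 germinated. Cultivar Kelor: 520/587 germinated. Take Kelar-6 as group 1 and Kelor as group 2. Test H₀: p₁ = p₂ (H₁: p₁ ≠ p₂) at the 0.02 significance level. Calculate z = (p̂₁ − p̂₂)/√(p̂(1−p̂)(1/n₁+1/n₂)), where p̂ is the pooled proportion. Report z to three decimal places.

p̂₁ = 224/241 = 0.929461, p̂₂ = 520/587 = 0.885860.
Pooled p̂ = (224+520)/(241+587) = 744/828 = 0.898551.
SE = √(p̂(1−p̂)(1/n₁+1/n₂)) = √(0.898551·0.101449·0.00585296) = √(0.00053354) = 0.023098.
z = (0.929461 − 0.885860)/0.023098 = 0.043601/0.023098 = 1.888.
Two-sided p-value ≈ 2·Φ(−1.888) = 0.0591, so at α = 0.02 we fail to reject H₀.

z = 1.888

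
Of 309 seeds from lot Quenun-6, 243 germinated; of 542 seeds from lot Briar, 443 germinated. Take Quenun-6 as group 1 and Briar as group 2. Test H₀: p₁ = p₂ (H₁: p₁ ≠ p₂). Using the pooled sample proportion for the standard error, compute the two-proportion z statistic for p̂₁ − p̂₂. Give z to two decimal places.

p̂₁ = 243/309 ≈ 0.7864, p̂₂ = 443/542 ≈ 0.8173.
Pooled p̂ = (243+443)/(309+542) = 686/851 = 0.8061.
SE = √(0.156296 × 0.00508126) = 0.0282.
z = (0.7864 − 0.8173)/0.0282 = -0.0309/0.0282 = -1.10.

z = -1.10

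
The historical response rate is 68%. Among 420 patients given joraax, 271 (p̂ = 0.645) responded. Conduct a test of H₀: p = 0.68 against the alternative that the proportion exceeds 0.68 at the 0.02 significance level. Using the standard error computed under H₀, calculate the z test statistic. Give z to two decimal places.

z = -1.53

p̂ = 271/420 ≈ 0.6452.
SE = √(p₀(1−p₀)/n) = √(0.2176/420) = 0.0228.
z = (0.6452 − 0.68)/0.0228 = -0.0348/0.0228 = -1.53.
p-value = P(Z > -1.527) ≈ 0.9366, so at α = 0.02 we fail to reject H₀.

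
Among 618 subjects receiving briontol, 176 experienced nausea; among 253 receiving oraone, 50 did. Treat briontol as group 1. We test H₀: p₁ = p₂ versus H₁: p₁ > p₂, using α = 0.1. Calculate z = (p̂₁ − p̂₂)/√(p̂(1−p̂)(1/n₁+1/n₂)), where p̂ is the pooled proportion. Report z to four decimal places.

p̂₁ = 176/618 ≈ 0.284790, p̂₂ = 50/253 ≈ 0.197628.
Pooled p̂ = (176+50)/(618+253) = 226/871 = 0.259472.
SE = √(0.192146 × 0.00557069) = 0.032717.
z = (0.284790 − 0.197628)/0.032717 = 0.087162/0.032717 = 2.6641.
p-value = P(Z > 2.664) ≈ 0.0039. With α = 0.1, reject H₀.

z = 2.6641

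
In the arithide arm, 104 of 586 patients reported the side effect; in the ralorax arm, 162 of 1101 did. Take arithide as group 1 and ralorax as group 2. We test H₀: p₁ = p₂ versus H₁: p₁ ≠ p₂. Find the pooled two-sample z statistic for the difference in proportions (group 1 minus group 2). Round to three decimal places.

p̂₁ = 104/586 ≈ 0.177474, p̂₂ = 162/1101 ≈ 0.147139.
Pooled p̂ = (104+162)/(586+1101) = 266/1687 = 0.157676.
SE = √(0.132815 × 0.00261475) = 0.018635.
z = (0.177474 − 0.147139)/0.018635 = 0.030335/0.018635 = 1.628.
p-value = 2·P(Z > 1.628) ≈ 0.1036.

z = 1.628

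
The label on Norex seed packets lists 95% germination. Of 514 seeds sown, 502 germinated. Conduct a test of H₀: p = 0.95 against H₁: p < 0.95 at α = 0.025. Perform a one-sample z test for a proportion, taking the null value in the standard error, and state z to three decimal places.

z = 2.773

p̂ = 502/514 = 0.97665.
SE = √(p₀(1−p₀)/n) = √(0.0475/514) = 0.00961.
z = (0.97665 − 0.95)/0.00961 = 0.02665/0.00961 = 2.773.
p-value = P(Z < 2.773) ≈ 0.9972; since p > α = 0.025, fail to reject H₀.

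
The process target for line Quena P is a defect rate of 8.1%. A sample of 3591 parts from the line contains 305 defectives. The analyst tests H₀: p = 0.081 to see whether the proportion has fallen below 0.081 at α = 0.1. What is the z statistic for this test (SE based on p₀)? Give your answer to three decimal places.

z = 0.864

p̂ = 305/3591 ≈ 0.08493.
Under H₀, SE = √(0.081·0.919/3591) = √(2.07293e-05) = 0.00455.
z = (0.08493 − 0.081)/0.00455 = 0.00393/0.00455 = 0.864.
p-value = P(Z < 0.864) ≈ 0.8063, so at α = 0.1 we fail to reject H₀.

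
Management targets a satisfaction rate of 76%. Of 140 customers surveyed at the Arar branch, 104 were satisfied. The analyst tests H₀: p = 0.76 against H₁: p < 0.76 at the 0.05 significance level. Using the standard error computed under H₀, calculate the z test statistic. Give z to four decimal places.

z = -0.4749

p̂ = 104/140 = 0.742857.
SE = √(p₀(1−p₀)/n) = √(0.1824/140) = 0.036095.
z = (0.742857 − 0.76)/0.036095 = -0.017143/0.036095 = -0.4749.
p-value = P(Z < -0.475) ≈ 0.3174; since p > α = 0.05, fail to reject H₀.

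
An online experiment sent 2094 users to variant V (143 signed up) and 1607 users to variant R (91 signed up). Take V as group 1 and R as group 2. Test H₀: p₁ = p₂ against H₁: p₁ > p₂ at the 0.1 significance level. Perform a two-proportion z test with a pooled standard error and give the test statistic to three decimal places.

p̂₁ = 143/2094 ≈ 0.06829, p̂₂ = 91/1607 ≈ 0.05663.
Pooled p̂ = (143+91)/(2094+1607) = 234/3701 = 0.06323.
SE = √(p̂(1−p̂)(1/n₁+1/n₂)) = √(0.06323·0.93677·0.00109983) = √(6.51415e-05) = 0.00807.
z = (0.06829 − 0.05663)/0.00807 = 0.01166/0.00807 = 1.445.
p-value = P(Z > 1.445) ≈ 0.0742. With α = 0.1, reject H₀.

z = 1.445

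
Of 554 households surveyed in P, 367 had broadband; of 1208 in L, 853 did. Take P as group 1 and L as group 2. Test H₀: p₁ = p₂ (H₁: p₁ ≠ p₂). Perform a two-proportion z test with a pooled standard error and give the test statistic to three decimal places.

z = -1.844

p̂₁ = 367/554 = 0.662455, p̂₂ = 853/1208 = 0.706126.
Pooled p̂ = (367+853)/(554+1208) = 1220/1762 = 0.692395.
SE = √(p̂(1−p̂)(1/n₁+1/n₂)) = √(0.692395·0.307605·0.00263287) = √(0.000560759) = 0.023680.
z = (0.662455 − 0.706126)/0.023680 = -0.043671/0.023680 = -1.844.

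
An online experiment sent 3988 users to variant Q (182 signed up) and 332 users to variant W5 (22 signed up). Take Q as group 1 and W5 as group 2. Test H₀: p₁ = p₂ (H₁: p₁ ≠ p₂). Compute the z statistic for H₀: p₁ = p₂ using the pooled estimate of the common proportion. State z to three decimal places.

p̂₁ = 182/3988 ≈ 0.045637, p̂₂ = 22/332 ≈ 0.066265.
Pooled p̂ = (182+22)/(3988+332) = 204/4320 = 0.047222.
SE = √(p̂(1−p̂)(1/n₁+1/n₂)) = √(0.047222·0.952778·0.0032628) = √(0.000146801) = 0.012116.
z = (0.045637 − 0.066265)/0.012116 = -0.020628/0.012116 = -1.703.
Two-sided p-value ≈ 2·Φ(−1.703) = 0.0887.

z = -1.703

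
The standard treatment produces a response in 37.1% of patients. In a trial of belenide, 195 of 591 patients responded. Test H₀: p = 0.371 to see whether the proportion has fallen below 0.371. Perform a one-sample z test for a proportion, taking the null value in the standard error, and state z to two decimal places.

p̂ = 195/591 ≈ 0.3299.
SE = √(p₀(1−p₀)/n) = √(0.23336/591) = 0.0199.
z = (0.3299 − 0.371)/0.0199 = -0.0411/0.0199 = -2.07.

z = -2.07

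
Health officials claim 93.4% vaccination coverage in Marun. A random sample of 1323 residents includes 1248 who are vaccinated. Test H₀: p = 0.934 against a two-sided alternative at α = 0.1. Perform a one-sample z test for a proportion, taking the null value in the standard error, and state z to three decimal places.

z = 1.364

p̂ = 1248/1323 ≈ 0.943311.
Standard error under H₀: √(0.934×0.066/1323) = 0.006826.
z = (0.943311 − 0.934)/0.006826 = 0.009311/0.006826 = 1.364.
Two-sided p-value ≈ 2·Φ(−1.364) = 0.1726. With α = 0.1, fail to reject H₀.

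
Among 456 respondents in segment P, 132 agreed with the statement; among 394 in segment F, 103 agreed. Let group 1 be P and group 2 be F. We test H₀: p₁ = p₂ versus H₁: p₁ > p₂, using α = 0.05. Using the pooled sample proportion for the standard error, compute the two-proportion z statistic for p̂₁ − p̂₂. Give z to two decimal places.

p̂₁ = 132/456 ≈ 0.2895, p̂₂ = 103/394 ≈ 0.2614.
Pooled p̂ = (132+103)/(456+394) = 235/850 = 0.2765.
SE = √(p̂(1−p̂)(1/n₁+1/n₂)) = √(0.2765·0.7235·0.00473105) = √(0.000946374) = 0.0308.
z = (0.2895 − 0.2614)/0.0308 = 0.0281/0.0308 = 0.91.
p-value = P(Z > 0.912) ≈ 0.1809. With α = 0.05, fail to reject H₀.

z = 0.91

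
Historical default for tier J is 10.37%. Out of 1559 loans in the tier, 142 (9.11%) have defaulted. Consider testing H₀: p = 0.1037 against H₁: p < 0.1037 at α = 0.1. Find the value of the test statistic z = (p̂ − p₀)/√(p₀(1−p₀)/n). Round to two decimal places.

p̂ = 142/1559 ≈ 0.09108.
Standard error under H₀: √(0.1037×0.8963/1559) = 0.00772.
z = (0.09108 − 0.1037)/0.00772 = -0.01262/0.00772 = -1.63.
p-value = P(Z < -1.634) ≈ 0.0511. With α = 0.1, reject H₀.

z = -1.63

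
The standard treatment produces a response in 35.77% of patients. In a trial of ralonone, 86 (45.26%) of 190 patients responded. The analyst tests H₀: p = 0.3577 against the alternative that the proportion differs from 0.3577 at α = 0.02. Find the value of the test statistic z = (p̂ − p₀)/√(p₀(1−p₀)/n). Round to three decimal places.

z = 2.730

p̂ = 86/190 ≈ 0.45263.
Under H₀, SE = √(0.3577·0.6423/190) = √(0.00120921) = 0.03477.
z = (0.45263 − 0.3577)/0.03477 = 0.09493/0.03477 = 2.730.
p-value = 2·P(Z > 2.730) ≈ 0.0063, so at α = 0.02 we reject H₀.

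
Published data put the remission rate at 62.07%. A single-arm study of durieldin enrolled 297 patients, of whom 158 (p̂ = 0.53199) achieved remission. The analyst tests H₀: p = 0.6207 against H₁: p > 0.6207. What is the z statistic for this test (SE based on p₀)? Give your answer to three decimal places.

p̂ = 158/297 ≈ 0.53199.
Under H₀, SE = √(0.6207·0.3793/297) = √(0.000792699) = 0.02815.
z = (0.53199 − 0.6207)/0.02815 = -0.08871/0.02815 = -3.151.

z = -3.151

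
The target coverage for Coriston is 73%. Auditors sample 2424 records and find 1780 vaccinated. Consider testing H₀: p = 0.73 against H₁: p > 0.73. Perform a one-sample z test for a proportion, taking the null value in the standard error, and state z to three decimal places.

p̂ = 1780/2424 ≈ 0.73432.
SE = √(p₀(1−p₀)/n) = √(0.1971/2424) = 0.00902.
z = (0.73432 − 0.73)/0.00902 = 0.00432/0.00902 = 0.479.

z = 0.479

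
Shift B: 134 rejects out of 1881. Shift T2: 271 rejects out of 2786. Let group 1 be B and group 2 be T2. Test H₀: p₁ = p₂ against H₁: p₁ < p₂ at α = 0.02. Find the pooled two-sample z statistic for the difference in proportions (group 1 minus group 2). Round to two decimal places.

p̂₁ = 134/1881 = 0.07124, p̂₂ = 271/2786 = 0.09727.
Pooled p̂ = (134+271)/(1881+2786) = 405/4667 = 0.08678.
SE = √(0.0792488 × 0.00089057) = 0.00840.
z = (0.07124 − 0.09727)/0.00840 = -0.02603/0.00840 = -3.10.
p-value = P(Z < -3.099) ≈ 0.0010, so at α = 0.02 we reject H₀.

z = -3.10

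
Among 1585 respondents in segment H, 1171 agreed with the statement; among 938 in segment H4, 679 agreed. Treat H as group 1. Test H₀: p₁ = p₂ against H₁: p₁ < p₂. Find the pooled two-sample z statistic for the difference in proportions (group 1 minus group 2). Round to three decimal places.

p̂₁ = 1171/1585 ≈ 0.73880, p̂₂ = 679/938 ≈ 0.72388.
Pooled p̂ = (1171+679)/(1585+938) = 1850/2523 = 0.73325.
SE = √(p̂(1−p̂)(1/n₁+1/n₂)) = √(0.73325·0.26675·0.00169701) = √(0.000331923) = 0.01822.
z = (0.73880 − 0.72388)/0.01822 = 0.01492/0.01822 = 0.819.

z = 0.819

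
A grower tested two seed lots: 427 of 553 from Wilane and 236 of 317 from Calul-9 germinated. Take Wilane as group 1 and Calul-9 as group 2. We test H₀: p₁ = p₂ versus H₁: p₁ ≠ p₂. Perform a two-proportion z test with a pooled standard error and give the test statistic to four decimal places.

z = 0.9225

p̂₁ = 427/553 ≈ 0.772152, p̂₂ = 236/317 ≈ 0.744479.
Pooled p̂ = (427+236)/(553+317) = 663/870 = 0.762069.
SE = √(p̂(1−p̂)(1/n₁+1/n₂)) = √(0.762069·0.237931·0.00496289) = √(0.000899871) = 0.029998.
z = (0.772152 − 0.744479)/0.029998 = 0.027673/0.029998 = 0.9225.
Two-sided p-value ≈ 2·Φ(−0.922) = 0.3563.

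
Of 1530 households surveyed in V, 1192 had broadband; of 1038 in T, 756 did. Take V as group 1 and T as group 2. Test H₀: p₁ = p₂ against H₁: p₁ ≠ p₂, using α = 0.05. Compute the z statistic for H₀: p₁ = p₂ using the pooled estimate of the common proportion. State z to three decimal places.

z = 2.950

p̂₁ = 1192/1530 ≈ 0.779085, p̂₂ = 756/1038 ≈ 0.728324.
Pooled p̂ = (1192+756)/(1530+1038) = 1948/2568 = 0.758567.
SE = √(p̂(1−p̂)(1/n₁+1/n₂)) = √(0.758567·0.241433·0.00161699) = √(0.00029614) = 0.017209.
z = (0.779085 − 0.728324)/0.017209 = 0.050761/0.017209 = 2.950.
p-value = 2·P(Z > 2.950) ≈ 0.0032; since p < α = 0.05, reject H₀.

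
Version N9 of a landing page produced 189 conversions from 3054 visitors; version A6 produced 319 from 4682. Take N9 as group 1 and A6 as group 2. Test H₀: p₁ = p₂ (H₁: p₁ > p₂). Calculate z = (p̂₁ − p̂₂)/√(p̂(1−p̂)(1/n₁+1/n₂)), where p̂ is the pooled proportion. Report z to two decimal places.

p̂₁ = 189/3054 = 0.06189, p̂₂ = 319/4682 = 0.06813.
Pooled p̂ = (189+319)/(3054+4682) = 508/7736 = 0.06567.
SE = √(p̂(1−p̂)(1/n₁+1/n₂)) = √(0.06567·0.93433·0.000541023) = √(3.31944e-05) = 0.00576.
z = (0.06189 − 0.06813)/0.00576 = -0.00624/0.00576 = -1.08.
p-value = P(Z > -1.084) ≈ 0.8609.

z = -1.08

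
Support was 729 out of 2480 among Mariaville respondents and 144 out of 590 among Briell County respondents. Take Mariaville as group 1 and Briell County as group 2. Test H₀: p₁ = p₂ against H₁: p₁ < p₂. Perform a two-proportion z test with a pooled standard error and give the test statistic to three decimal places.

z = 2.414

p̂₁ = 729/2480 = 0.29395, p̂₂ = 144/590 = 0.24407.
Pooled p̂ = (729+144)/(2480+590) = 873/3070 = 0.28436.
SE = √(p̂(1−p̂)(1/n₁+1/n₂)) = √(0.28436·0.71564·0.00209814) = √(0.000426975) = 0.02066.
z = (0.29395 − 0.24407)/0.02066 = 0.04988/0.02066 = 2.414.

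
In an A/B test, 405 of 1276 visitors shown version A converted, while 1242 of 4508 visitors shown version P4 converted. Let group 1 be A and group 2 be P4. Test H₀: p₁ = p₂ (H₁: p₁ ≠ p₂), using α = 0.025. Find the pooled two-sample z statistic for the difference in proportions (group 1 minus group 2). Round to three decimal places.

z = 2.927

p̂₁ = 405/1276 = 0.31740, p̂₂ = 1242/4508 = 0.27551.
Pooled p̂ = (405+1242)/(1276+4508) = 1647/5784 = 0.28475.
SE = √(0.203668 × 0.00100553) = 0.01431.
z = (0.31740 − 0.27551)/0.01431 = 0.04189/0.01431 = 2.927.
p-value = 2·P(Z > 2.927) ≈ 0.0034; since p < α = 0.025, reject H₀.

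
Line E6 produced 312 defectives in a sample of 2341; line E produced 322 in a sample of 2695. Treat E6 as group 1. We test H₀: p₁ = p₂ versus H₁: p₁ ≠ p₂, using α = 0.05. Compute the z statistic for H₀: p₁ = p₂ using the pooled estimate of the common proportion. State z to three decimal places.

p̂₁ = 312/2341 ≈ 0.133276, p̂₂ = 322/2695 ≈ 0.119481.
Pooled p̂ = (312+322)/(2341+2695) = 634/5036 = 0.125894.
SE = √(0.110044 × 0.000798225) = 0.009372.
z = (0.133276 − 0.119481)/0.009372 = 0.013795/0.009372 = 1.472.
p-value = 2·P(Z > 1.472) ≈ 0.1410. With α = 0.05, fail to reject H₀.

z = 1.472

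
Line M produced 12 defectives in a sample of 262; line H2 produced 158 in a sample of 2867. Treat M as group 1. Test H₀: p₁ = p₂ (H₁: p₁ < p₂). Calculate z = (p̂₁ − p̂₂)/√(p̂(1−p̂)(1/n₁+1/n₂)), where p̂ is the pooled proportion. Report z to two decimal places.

z = -0.64

p̂₁ = 12/262 ≈ 0.0458, p̂₂ = 158/2867 ≈ 0.0551.
Pooled p̂ = (12+158)/(262+2867) = 170/3129 = 0.0543.
SE = √(0.0513787 × 0.00416559) = 0.0146.
z = (0.0458 − 0.0551)/0.0146 = -0.0093/0.0146 = -0.64.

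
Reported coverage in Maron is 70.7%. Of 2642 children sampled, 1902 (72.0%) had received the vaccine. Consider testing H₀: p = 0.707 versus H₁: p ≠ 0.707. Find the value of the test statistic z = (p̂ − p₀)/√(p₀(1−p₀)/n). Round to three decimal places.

p̂ = 1902/2642 = 0.719909.
SE = √(p₀(1−p₀)/n) = √(0.20715/2642) = 0.008855.
z = (0.719909 − 0.707)/0.008855 = 0.012909/0.008855 = 1.458.

z = 1.458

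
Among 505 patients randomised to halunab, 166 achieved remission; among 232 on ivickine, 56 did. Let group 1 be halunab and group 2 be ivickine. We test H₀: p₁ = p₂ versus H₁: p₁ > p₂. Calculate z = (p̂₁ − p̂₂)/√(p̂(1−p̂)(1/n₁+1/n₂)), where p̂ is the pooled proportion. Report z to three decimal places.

z = 2.400

p̂₁ = 166/505 = 0.32871, p̂₂ = 56/232 = 0.24138.
Pooled p̂ = (166+56)/(505+232) = 222/737 = 0.30122.
SE = √(0.210487 × 0.00629054) = 0.03639.
z = (0.32871 − 0.24138)/0.03639 = 0.08733/0.03639 = 2.400.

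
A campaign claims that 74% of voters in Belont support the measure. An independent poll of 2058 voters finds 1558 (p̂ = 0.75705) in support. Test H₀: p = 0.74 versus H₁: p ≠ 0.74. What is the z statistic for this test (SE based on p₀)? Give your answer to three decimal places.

z = 1.763

p̂ = 1558/2058 ≈ 0.75705.
SE = √(p₀(1−p₀)/n) = √(0.1924/2058) = 0.00967.
z = (0.75705 − 0.74)/0.00967 = 0.01705/0.00967 = 1.763.
p-value = 2·P(Z > 1.763) ≈ 0.0779.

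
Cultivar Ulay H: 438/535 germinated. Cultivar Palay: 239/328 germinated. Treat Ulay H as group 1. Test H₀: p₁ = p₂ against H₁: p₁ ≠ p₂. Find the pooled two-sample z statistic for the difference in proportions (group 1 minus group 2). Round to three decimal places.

p̂₁ = 438/535 ≈ 0.81869, p̂₂ = 239/328 ≈ 0.72866.
Pooled p̂ = (438+239)/(535+328) = 677/863 = 0.78447.
SE = √(p̂(1−p̂)(1/n₁+1/n₂)) = √(0.78447·0.21553·0.00491794) = √(0.000831502) = 0.02884.
z = (0.81869 − 0.72866)/0.02884 = 0.09003/0.02884 = 3.122.
p-value = 2·P(Z > 3.122) ≈ 0.0018.

z = 3.122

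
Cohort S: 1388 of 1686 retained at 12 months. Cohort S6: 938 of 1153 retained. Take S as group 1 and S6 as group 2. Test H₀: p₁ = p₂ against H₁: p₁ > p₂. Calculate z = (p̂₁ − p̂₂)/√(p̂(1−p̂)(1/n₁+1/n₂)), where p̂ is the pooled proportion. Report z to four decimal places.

p̂₁ = 1388/1686 = 0.8232503, p̂₂ = 938/1153 = 0.8135299.
Pooled p̂ = (1388+938)/(1686+1153) = 2326/2839 = 0.8193026.
SE = √(0.148046 × 0.00146042) = 0.0147041.
z = (0.8232503 − 0.8135299)/0.0147041 = 0.0097204/0.0147041 = 0.6611.

z = 0.6611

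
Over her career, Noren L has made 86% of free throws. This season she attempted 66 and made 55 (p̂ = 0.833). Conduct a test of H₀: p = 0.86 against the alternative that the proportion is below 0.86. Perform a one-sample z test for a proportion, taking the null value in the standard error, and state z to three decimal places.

z = -0.624

p̂ = 55/66 = 0.83333.
Standard error under H₀: √(0.86×0.14/66) = 0.04271.
z = (0.83333 − 0.86)/0.04271 = -0.02667/0.04271 = -0.624.
p-value = P(Z < -0.624) ≈ 0.2662.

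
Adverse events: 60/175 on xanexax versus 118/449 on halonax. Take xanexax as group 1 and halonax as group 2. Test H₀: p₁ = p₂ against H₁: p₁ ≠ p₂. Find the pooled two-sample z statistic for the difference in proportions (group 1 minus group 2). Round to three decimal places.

z = 1.989

p̂₁ = 60/175 ≈ 0.34286, p̂₂ = 118/449 ≈ 0.26281.
Pooled p̂ = (60+118)/(175+449) = 178/624 = 0.28526.
SE = √(0.203885 × 0.00794146) = 0.04024.
z = (0.34286 − 0.26281)/0.04024 = 0.08005/0.04024 = 1.989.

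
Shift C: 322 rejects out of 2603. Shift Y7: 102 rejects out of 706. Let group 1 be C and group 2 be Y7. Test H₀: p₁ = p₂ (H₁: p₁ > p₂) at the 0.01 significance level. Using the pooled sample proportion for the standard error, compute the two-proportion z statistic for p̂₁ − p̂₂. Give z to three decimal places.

z = -1.465

p̂₁ = 322/2603 = 0.12370, p̂₂ = 102/706 = 0.14448.
Pooled p̂ = (322+102)/(2603+706) = 424/3309 = 0.12814.
SE = √(p̂(1−p̂)(1/n₁+1/n₂)) = √(0.12814·0.87186·0.0018006) = √(0.000201157) = 0.01418.
z = (0.12370 − 0.14448)/0.01418 = -0.02078/0.01418 = -1.465.
p-value = P(Z > -1.465) ≈ 0.9285. With α = 0.01, fail to reject H₀.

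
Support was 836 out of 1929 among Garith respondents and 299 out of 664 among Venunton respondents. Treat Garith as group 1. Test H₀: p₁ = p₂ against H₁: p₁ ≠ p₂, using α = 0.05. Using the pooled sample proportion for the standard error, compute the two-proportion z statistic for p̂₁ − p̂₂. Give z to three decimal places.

p̂₁ = 836/1929 ≈ 0.43339, p̂₂ = 299/664 ≈ 0.45030.
Pooled p̂ = (836+299)/(1929+664) = 1135/2593 = 0.43772.
SE = √(p̂(1−p̂)(1/n₁+1/n₂)) = √(0.43772·0.56228·0.00202443) = √(0.000498254) = 0.02232.
z = (0.43339 − 0.45030)/0.02232 = -0.01691/0.02232 = -0.758.
Two-sided p-value ≈ 2·Φ(−0.758) = 0.4486. With α = 0.05, fail to reject H₀.

z = -0.758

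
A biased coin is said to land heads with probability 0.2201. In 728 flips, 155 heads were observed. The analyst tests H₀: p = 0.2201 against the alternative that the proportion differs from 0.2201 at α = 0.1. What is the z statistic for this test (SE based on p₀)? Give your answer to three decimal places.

p̂ = 155/728 ≈ 0.21291.
SE = √(p₀(1−p₀)/n) = √(0.17166/728) = 0.01536.
z = (0.21291 − 0.2201)/0.01536 = -0.00719/0.01536 = -0.468.
p-value = 2·P(Z > 0.468) ≈ 0.6397; since p > α = 0.1, fail to reject H₀.

z = -0.468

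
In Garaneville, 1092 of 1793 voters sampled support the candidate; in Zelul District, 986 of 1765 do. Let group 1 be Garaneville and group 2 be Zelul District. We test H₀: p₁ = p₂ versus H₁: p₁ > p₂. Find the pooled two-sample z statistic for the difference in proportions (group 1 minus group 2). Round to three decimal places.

z = 3.049

p̂₁ = 1092/1793 ≈ 0.60904, p̂₂ = 986/1765 ≈ 0.55864.
Pooled p̂ = (1092+986)/(1793+1765) = 2078/3558 = 0.58404.
SE = √(p̂(1−p̂)(1/n₁+1/n₂)) = √(0.58404·0.41596·0.0011243) = √(0.000273134) = 0.01653.
z = (0.60904 − 0.55864)/0.01653 = 0.05040/0.01653 = 3.049.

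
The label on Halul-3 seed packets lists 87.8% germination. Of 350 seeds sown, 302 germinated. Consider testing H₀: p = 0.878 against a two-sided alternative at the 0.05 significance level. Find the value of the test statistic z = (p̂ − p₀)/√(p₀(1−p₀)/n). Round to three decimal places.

p̂ = 302/350 ≈ 0.86286.
SE = √(p₀(1−p₀)/n) = √(0.10712/350) = 0.01749.
z = (0.86286 − 0.878)/0.01749 = -0.01514/0.01749 = -0.866.
p-value = 2·P(Z > 0.866) ≈ 0.3867. With α = 0.05, fail to reject H₀.

z = -0.866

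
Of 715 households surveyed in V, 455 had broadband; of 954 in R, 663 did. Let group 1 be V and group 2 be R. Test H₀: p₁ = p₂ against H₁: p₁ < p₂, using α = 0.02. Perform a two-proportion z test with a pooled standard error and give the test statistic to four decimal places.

z = -2.5194

p̂₁ = 455/715 ≈ 0.6363636, p̂₂ = 663/954 ≈ 0.6949686.
Pooled p̂ = (455+663)/(715+954) = 1118/1669 = 0.6698622.
SE = √(0.221147 × 0.00244682) = 0.0232617.
z = (0.6363636 − 0.6949686)/0.0232617 = -0.0586050/0.0232617 = -2.5194.
p-value = P(Z < -2.519) ≈ 0.0059, so at α = 0.02 we reject H₀.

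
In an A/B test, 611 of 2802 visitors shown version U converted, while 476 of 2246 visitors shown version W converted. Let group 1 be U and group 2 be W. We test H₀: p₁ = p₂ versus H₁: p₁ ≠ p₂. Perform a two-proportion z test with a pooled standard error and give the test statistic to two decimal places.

p̂₁ = 611/2802 ≈ 0.2181, p̂₂ = 476/2246 ≈ 0.2119.
Pooled p̂ = (611+476)/(2802+2246) = 1087/5048 = 0.2153.
SE = √(p̂(1−p̂)(1/n₁+1/n₂)) = √(0.2153·0.7847·0.000802124) = √(0.000135531) = 0.0116.
z = (0.2181 − 0.2119)/0.0116 = 0.0062/0.0116 = 0.53.
Two-sided p-value ≈ 2·Φ(−0.526) = 0.5987.

z = 0.53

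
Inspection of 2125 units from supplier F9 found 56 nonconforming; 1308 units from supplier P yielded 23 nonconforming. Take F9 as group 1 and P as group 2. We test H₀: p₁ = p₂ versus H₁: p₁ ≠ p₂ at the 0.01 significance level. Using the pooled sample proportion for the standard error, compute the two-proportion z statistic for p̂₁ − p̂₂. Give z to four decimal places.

z = 1.6641

p̂₁ = 56/2125 ≈ 0.02635294, p̂₂ = 23/1308 ≈ 0.01758410.
Pooled p̂ = (56+23)/(2125+1308) = 79/3433 = 0.02301194.
SE = √(p̂(1−p̂)(1/n₁+1/n₂)) = √(0.02301194·0.97698806·0.00123511) = √(2.77683e-05) = 0.00526957.
z = (0.02635294 − 0.01758410)/0.00526957 = 0.00876884/0.00526957 = 1.6641.
p-value = 2·P(Z > 1.664) ≈ 0.0961. With α = 0.01, fail to reject H₀.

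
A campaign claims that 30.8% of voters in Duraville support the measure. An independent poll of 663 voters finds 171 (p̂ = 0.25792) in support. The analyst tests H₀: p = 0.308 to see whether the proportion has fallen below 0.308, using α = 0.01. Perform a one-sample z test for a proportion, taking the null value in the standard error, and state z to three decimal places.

p̂ = 171/663 ≈ 0.25792.
Standard error under H₀: √(0.308×0.692/663) = 0.01793.
z = (0.25792 − 0.308)/0.01793 = -0.05008/0.01793 = -2.793.
p-value = P(Z < -2.793) ≈ 0.0026. With α = 0.01, reject H₀.

z = -2.793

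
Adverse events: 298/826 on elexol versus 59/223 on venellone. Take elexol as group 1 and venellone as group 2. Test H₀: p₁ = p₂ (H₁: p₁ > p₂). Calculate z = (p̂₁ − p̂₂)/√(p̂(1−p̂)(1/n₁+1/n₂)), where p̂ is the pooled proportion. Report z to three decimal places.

z = 2.690

p̂₁ = 298/826 ≈ 0.36077, p̂₂ = 59/223 ≈ 0.26457.
Pooled p̂ = (298+59)/(826+223) = 357/1049 = 0.34032.
SE = √(0.224504 × 0.00569496) = 0.03576.
z = (0.36077 − 0.26457)/0.03576 = 0.09620/0.03576 = 2.690.
p-value = P(Z > 2.690) ≈ 0.0036.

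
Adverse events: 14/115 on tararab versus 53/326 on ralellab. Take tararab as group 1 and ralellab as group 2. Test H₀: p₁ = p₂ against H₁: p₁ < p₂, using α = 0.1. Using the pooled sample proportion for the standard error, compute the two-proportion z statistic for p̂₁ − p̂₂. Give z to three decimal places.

z = -1.049

p̂₁ = 14/115 ≈ 0.12174, p̂₂ = 53/326 ≈ 0.16258.
Pooled p̂ = (14+53)/(115+326) = 67/441 = 0.15193.
SE = √(p̂(1−p̂)(1/n₁+1/n₂)) = √(0.15193·0.84807·0.0117631) = √(0.00151563) = 0.03893.
z = (0.12174 − 0.16258)/0.03893 = -0.04084/0.03893 = -1.049.
p-value = P(Z < -1.049) ≈ 0.1471; since p > α = 0.1, fail to reject H₀.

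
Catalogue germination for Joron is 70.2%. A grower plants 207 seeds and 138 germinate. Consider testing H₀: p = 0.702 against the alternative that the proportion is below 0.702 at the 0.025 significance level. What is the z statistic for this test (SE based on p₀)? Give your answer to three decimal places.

p̂ = 138/207 ≈ 0.66667.
SE = √(p₀(1−p₀)/n) = √(0.2092/207) = 0.03179.
z = (0.66667 − 0.702)/0.03179 = -0.03533/0.03179 = -1.111.
p-value = P(Z < -1.111) ≈ 0.1332; since p > α = 0.025, fail to reject H₀.

z = -1.111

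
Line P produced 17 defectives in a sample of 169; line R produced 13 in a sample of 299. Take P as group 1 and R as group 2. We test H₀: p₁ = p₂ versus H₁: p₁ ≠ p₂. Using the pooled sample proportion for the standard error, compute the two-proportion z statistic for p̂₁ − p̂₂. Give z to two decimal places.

p̂₁ = 17/169 = 0.1006, p̂₂ = 13/299 = 0.0435.
Pooled p̂ = (17+13)/(169+299) = 30/468 = 0.0641.
SE = √(p̂(1−p̂)(1/n₁+1/n₂)) = √(0.0641·0.9359·0.00926164) = √(0.000555638) = 0.0236.
z = (0.1006 − 0.0435)/0.0236 = 0.0571/0.0236 = 2.42.

z = 2.42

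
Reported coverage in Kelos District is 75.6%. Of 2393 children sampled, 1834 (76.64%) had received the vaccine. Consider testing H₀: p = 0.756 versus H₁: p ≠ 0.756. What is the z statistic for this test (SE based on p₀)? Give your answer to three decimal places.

z = 1.185

p̂ = 1834/2393 = 0.76640.
Under H₀, SE = √(0.756·0.244/2393) = √(7.70848e-05) = 0.00878.
z = (0.76640 − 0.756)/0.00878 = 0.01040/0.00878 = 1.185.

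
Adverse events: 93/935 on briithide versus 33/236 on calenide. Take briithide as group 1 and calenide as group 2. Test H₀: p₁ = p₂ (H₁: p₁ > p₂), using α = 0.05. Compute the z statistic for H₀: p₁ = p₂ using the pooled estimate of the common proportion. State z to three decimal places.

z = -1.788

p̂₁ = 93/935 = 0.09947, p̂₂ = 33/236 = 0.13983.
Pooled p̂ = (93+33)/(935+236) = 126/1171 = 0.10760.
SE = √(0.0960225 × 0.00530681) = 0.02257.
z = (0.09947 − 0.13983)/0.02257 = -0.04036/0.02257 = -1.788.
p-value = P(Z > -1.788) ≈ 0.9631, so at α = 0.05 we fail to reject H₀.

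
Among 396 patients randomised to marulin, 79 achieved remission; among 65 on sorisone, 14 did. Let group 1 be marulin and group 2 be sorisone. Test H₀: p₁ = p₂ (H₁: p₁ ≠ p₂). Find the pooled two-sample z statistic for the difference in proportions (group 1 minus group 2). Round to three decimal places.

p̂₁ = 79/396 = 0.19949, p̂₂ = 14/65 = 0.21538.
Pooled p̂ = (79+14)/(396+65) = 93/461 = 0.20174.
SE = √(p̂(1−p̂)(1/n₁+1/n₂)) = √(0.20174·0.79826·0.0179099) = √(0.00288417) = 0.05370.
z = (0.19949 − 0.21538)/0.05370 = -0.01589/0.05370 = -0.296.
p-value = 2·P(Z > 0.296) ≈ 0.7673.

z = -0.296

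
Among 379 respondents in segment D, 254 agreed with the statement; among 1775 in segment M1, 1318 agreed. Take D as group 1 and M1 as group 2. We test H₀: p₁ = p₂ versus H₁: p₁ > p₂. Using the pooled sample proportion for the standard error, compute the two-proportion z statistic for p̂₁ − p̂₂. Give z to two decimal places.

z = -2.88

p̂₁ = 254/379 = 0.6702, p̂₂ = 1318/1775 = 0.7425.
Pooled p̂ = (254+1318)/(379+1775) = 1572/2154 = 0.7298.
SE = √(p̂(1−p̂)(1/n₁+1/n₂)) = √(0.7298·0.2702·0.0032019) = √(0.000631382) = 0.0251.
z = (0.6702 − 0.7425)/0.0251 = -0.0723/0.0251 = -2.88.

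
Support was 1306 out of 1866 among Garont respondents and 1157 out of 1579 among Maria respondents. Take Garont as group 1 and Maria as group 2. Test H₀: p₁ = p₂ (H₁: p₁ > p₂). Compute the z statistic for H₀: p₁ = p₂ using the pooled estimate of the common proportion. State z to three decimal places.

z = -2.128

p̂₁ = 1306/1866 = 0.69989, p̂₂ = 1157/1579 = 0.73274.
Pooled p̂ = (1306+1157)/(1866+1579) = 2463/3445 = 0.71495.
SE = √(p̂(1−p̂)(1/n₁+1/n₂)) = √(0.71495·0.28505·0.00116922) = √(0.000238283) = 0.01544.
z = (0.69989 − 0.73274)/0.01544 = -0.03285/0.01544 = -2.128.
p-value = P(Z > -2.128) ≈ 0.9833.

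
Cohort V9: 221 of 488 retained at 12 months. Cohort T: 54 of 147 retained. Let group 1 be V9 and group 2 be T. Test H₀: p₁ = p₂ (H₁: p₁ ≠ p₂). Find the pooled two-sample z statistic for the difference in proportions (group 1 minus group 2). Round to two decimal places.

p̂₁ = 221/488 ≈ 0.45287, p̂₂ = 54/147 ≈ 0.36735.
Pooled p̂ = (221+54)/(488+147) = 275/635 = 0.43307.
SE = √(p̂(1−p̂)(1/n₁+1/n₂)) = √(0.43307·0.56693·0.0088519) = √(0.00217332) = 0.04662.
z = (0.45287 − 0.36735)/0.04662 = 0.08552/0.04662 = 1.83.
Two-sided p-value ≈ 2·Φ(−1.834) = 0.0666.

z = 1.83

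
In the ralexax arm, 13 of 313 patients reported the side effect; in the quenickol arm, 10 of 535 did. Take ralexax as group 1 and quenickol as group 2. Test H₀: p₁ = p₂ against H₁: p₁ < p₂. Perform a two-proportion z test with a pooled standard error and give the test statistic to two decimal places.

p̂₁ = 13/313 = 0.04153, p̂₂ = 10/535 = 0.01869.
Pooled p̂ = (13+10)/(313+535) = 23/848 = 0.02712.
SE = √(p̂(1−p̂)(1/n₁+1/n₂)) = √(0.02712·0.97288·0.00506405) = √(0.000133625) = 0.01156.
z = (0.04153 − 0.01869)/0.01156 = 0.02284/0.01156 = 1.98.
p-value = P(Z < 1.976) ≈ 0.9759.

z = 1.98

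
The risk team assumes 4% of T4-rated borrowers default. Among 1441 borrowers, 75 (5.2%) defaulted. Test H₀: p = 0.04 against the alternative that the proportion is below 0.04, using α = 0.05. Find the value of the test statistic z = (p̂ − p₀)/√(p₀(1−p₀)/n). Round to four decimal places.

p̂ = 75/1441 ≈ 0.0520472.
Under H₀, SE = √(0.04·0.96/1441) = √(2.66482e-05) = 0.0051622.
z = (0.0520472 − 0.04)/0.0051622 = 0.0120472/0.0051622 = 2.3337.
p-value = P(Z < 2.334) ≈ 0.9902, so at α = 0.05 we fail to reject H₀.

z = 2.3337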